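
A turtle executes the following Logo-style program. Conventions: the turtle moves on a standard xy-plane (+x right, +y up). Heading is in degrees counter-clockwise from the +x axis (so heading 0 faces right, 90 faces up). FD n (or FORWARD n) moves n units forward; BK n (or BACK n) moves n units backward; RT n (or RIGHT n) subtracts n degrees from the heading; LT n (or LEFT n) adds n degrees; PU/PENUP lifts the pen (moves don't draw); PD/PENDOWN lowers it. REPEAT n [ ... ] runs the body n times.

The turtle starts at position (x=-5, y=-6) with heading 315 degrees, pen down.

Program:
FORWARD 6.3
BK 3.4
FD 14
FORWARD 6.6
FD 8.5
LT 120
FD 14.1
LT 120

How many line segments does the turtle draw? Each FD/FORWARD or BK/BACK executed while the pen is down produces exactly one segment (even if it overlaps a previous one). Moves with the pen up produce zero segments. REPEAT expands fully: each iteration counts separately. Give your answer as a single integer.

Answer: 6

Derivation:
Executing turtle program step by step:
Start: pos=(-5,-6), heading=315, pen down
FD 6.3: (-5,-6) -> (-0.545,-10.455) [heading=315, draw]
BK 3.4: (-0.545,-10.455) -> (-2.949,-8.051) [heading=315, draw]
FD 14: (-2.949,-8.051) -> (6.95,-17.95) [heading=315, draw]
FD 6.6: (6.95,-17.95) -> (11.617,-22.617) [heading=315, draw]
FD 8.5: (11.617,-22.617) -> (17.627,-28.627) [heading=315, draw]
LT 120: heading 315 -> 75
FD 14.1: (17.627,-28.627) -> (21.277,-15.008) [heading=75, draw]
LT 120: heading 75 -> 195
Final: pos=(21.277,-15.008), heading=195, 6 segment(s) drawn
Segments drawn: 6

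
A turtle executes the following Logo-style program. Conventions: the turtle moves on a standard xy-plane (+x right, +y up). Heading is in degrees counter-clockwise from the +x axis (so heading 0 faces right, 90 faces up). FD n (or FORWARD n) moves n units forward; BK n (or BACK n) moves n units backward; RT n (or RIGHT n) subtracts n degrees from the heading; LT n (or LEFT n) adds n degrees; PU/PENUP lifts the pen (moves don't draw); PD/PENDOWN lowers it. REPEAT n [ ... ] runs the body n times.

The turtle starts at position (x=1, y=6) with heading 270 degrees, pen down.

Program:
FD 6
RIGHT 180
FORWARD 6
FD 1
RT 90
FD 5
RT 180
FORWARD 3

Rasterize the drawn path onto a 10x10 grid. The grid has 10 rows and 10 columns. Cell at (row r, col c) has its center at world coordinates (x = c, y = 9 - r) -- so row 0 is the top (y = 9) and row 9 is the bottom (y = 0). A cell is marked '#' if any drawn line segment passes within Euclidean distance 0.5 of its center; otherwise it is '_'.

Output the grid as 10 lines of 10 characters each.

Answer: __________
__________
_######___
_#________
_#________
_#________
_#________
_#________
_#________
_#________

Derivation:
Segment 0: (1,6) -> (1,0)
Segment 1: (1,0) -> (1,6)
Segment 2: (1,6) -> (1,7)
Segment 3: (1,7) -> (6,7)
Segment 4: (6,7) -> (3,7)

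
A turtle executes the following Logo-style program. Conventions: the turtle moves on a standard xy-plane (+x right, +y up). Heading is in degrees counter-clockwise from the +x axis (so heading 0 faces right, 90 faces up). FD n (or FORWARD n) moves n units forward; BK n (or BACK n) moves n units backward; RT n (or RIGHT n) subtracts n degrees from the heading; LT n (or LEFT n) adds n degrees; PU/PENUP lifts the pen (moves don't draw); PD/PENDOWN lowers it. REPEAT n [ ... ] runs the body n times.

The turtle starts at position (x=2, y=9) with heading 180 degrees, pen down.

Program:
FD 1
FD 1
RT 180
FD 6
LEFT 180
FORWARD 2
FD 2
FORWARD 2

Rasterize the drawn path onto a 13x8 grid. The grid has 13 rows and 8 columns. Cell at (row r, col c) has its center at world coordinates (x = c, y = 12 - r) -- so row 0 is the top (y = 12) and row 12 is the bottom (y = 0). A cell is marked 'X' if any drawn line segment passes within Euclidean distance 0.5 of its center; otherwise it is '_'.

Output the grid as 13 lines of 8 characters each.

Segment 0: (2,9) -> (1,9)
Segment 1: (1,9) -> (0,9)
Segment 2: (0,9) -> (6,9)
Segment 3: (6,9) -> (4,9)
Segment 4: (4,9) -> (2,9)
Segment 5: (2,9) -> (0,9)

Answer: ________
________
________
XXXXXXX_
________
________
________
________
________
________
________
________
________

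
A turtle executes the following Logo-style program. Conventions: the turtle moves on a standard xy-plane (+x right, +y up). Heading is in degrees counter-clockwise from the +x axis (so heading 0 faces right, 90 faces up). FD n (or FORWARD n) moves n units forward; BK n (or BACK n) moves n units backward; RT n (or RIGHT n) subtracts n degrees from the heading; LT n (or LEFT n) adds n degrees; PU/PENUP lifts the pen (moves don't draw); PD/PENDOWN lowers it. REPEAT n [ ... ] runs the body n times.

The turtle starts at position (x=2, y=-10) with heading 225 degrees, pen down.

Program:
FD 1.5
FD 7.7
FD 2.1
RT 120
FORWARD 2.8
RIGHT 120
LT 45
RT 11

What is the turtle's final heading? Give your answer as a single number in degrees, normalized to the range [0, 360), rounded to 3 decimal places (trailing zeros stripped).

Answer: 19

Derivation:
Executing turtle program step by step:
Start: pos=(2,-10), heading=225, pen down
FD 1.5: (2,-10) -> (0.939,-11.061) [heading=225, draw]
FD 7.7: (0.939,-11.061) -> (-4.505,-16.505) [heading=225, draw]
FD 2.1: (-4.505,-16.505) -> (-5.99,-17.99) [heading=225, draw]
RT 120: heading 225 -> 105
FD 2.8: (-5.99,-17.99) -> (-6.715,-15.286) [heading=105, draw]
RT 120: heading 105 -> 345
LT 45: heading 345 -> 30
RT 11: heading 30 -> 19
Final: pos=(-6.715,-15.286), heading=19, 4 segment(s) drawn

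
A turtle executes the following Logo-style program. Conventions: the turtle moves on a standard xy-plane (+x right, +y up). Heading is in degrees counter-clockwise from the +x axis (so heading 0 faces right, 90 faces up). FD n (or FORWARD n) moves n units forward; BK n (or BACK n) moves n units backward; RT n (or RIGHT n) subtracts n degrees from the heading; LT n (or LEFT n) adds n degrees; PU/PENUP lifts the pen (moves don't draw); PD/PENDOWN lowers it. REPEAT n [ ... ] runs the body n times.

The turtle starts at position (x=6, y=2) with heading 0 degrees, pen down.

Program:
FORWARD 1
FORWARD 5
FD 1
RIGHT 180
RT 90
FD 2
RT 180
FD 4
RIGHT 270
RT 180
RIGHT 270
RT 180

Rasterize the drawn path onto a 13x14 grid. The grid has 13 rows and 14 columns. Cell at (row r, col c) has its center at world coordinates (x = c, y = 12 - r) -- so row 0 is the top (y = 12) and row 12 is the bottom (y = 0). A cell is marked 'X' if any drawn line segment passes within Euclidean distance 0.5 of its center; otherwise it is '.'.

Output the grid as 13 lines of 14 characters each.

Answer: ..............
..............
..............
..............
..............
..............
..............
..............
.............X
.............X
......XXXXXXXX
.............X
.............X

Derivation:
Segment 0: (6,2) -> (7,2)
Segment 1: (7,2) -> (12,2)
Segment 2: (12,2) -> (13,2)
Segment 3: (13,2) -> (13,4)
Segment 4: (13,4) -> (13,0)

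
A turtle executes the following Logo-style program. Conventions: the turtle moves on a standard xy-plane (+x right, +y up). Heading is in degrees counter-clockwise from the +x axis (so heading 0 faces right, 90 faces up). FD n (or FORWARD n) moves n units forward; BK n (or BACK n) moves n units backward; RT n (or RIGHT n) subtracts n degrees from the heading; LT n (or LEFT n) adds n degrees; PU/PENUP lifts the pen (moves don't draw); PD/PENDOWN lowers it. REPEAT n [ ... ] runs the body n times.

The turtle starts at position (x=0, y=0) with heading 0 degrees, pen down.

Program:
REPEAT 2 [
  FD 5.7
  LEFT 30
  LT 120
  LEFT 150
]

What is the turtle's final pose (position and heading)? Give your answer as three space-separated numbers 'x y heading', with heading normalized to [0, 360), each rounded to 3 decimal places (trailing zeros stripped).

Executing turtle program step by step:
Start: pos=(0,0), heading=0, pen down
REPEAT 2 [
  -- iteration 1/2 --
  FD 5.7: (0,0) -> (5.7,0) [heading=0, draw]
  LT 30: heading 0 -> 30
  LT 120: heading 30 -> 150
  LT 150: heading 150 -> 300
  -- iteration 2/2 --
  FD 5.7: (5.7,0) -> (8.55,-4.936) [heading=300, draw]
  LT 30: heading 300 -> 330
  LT 120: heading 330 -> 90
  LT 150: heading 90 -> 240
]
Final: pos=(8.55,-4.936), heading=240, 2 segment(s) drawn

Answer: 8.55 -4.936 240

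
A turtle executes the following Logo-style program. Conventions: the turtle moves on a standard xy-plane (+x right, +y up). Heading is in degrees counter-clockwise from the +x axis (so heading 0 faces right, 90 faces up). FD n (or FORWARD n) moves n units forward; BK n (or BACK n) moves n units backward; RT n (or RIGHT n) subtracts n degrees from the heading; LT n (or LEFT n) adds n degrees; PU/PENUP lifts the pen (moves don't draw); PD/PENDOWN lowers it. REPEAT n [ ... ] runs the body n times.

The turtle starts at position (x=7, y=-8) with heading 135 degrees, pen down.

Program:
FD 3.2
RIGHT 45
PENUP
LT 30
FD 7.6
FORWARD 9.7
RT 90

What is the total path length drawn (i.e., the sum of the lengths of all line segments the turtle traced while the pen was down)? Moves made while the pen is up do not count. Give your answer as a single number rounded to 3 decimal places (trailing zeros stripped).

Answer: 3.2

Derivation:
Executing turtle program step by step:
Start: pos=(7,-8), heading=135, pen down
FD 3.2: (7,-8) -> (4.737,-5.737) [heading=135, draw]
RT 45: heading 135 -> 90
PU: pen up
LT 30: heading 90 -> 120
FD 7.6: (4.737,-5.737) -> (0.937,0.845) [heading=120, move]
FD 9.7: (0.937,0.845) -> (-3.913,9.245) [heading=120, move]
RT 90: heading 120 -> 30
Final: pos=(-3.913,9.245), heading=30, 1 segment(s) drawn

Segment lengths:
  seg 1: (7,-8) -> (4.737,-5.737), length = 3.2
Total = 3.2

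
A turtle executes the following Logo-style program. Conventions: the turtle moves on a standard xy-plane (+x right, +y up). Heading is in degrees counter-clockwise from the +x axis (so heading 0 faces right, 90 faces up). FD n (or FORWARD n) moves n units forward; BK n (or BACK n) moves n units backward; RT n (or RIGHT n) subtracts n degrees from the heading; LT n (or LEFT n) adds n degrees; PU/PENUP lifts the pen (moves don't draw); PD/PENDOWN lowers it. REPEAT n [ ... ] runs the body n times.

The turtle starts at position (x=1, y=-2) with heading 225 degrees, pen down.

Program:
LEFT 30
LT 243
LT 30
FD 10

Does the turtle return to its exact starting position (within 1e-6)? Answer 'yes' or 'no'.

Answer: no

Derivation:
Executing turtle program step by step:
Start: pos=(1,-2), heading=225, pen down
LT 30: heading 225 -> 255
LT 243: heading 255 -> 138
LT 30: heading 138 -> 168
FD 10: (1,-2) -> (-8.781,0.079) [heading=168, draw]
Final: pos=(-8.781,0.079), heading=168, 1 segment(s) drawn

Start position: (1, -2)
Final position: (-8.781, 0.079)
Distance = 10; >= 1e-6 -> NOT closed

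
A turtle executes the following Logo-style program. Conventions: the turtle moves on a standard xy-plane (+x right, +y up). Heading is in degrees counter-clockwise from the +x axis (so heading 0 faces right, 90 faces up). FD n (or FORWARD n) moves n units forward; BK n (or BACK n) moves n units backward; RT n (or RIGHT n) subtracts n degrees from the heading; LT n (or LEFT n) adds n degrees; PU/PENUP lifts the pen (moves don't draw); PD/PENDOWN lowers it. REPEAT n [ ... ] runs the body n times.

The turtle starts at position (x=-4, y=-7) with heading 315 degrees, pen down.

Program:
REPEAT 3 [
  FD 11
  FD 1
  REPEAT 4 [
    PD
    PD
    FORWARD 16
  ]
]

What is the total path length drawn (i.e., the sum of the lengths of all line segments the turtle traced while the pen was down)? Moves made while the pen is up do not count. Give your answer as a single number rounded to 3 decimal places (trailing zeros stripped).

Executing turtle program step by step:
Start: pos=(-4,-7), heading=315, pen down
REPEAT 3 [
  -- iteration 1/3 --
  FD 11: (-4,-7) -> (3.778,-14.778) [heading=315, draw]
  FD 1: (3.778,-14.778) -> (4.485,-15.485) [heading=315, draw]
  REPEAT 4 [
    -- iteration 1/4 --
    PD: pen down
    PD: pen down
    FD 16: (4.485,-15.485) -> (15.799,-26.799) [heading=315, draw]
    -- iteration 2/4 --
    PD: pen down
    PD: pen down
    FD 16: (15.799,-26.799) -> (27.113,-38.113) [heading=315, draw]
    -- iteration 3/4 --
    PD: pen down
    PD: pen down
    FD 16: (27.113,-38.113) -> (38.426,-49.426) [heading=315, draw]
    -- iteration 4/4 --
    PD: pen down
    PD: pen down
    FD 16: (38.426,-49.426) -> (49.74,-60.74) [heading=315, draw]
  ]
  -- iteration 2/3 --
  FD 11: (49.74,-60.74) -> (57.518,-68.518) [heading=315, draw]
  FD 1: (57.518,-68.518) -> (58.225,-69.225) [heading=315, draw]
  REPEAT 4 [
    -- iteration 1/4 --
    PD: pen down
    PD: pen down
    FD 16: (58.225,-69.225) -> (69.539,-80.539) [heading=315, draw]
    -- iteration 2/4 --
    PD: pen down
    PD: pen down
    FD 16: (69.539,-80.539) -> (80.853,-91.853) [heading=315, draw]
    -- iteration 3/4 --
    PD: pen down
    PD: pen down
    FD 16: (80.853,-91.853) -> (92.167,-103.167) [heading=315, draw]
    -- iteration 4/4 --
    PD: pen down
    PD: pen down
    FD 16: (92.167,-103.167) -> (103.48,-114.48) [heading=315, draw]
  ]
  -- iteration 3/3 --
  FD 11: (103.48,-114.48) -> (111.258,-122.258) [heading=315, draw]
  FD 1: (111.258,-122.258) -> (111.966,-122.966) [heading=315, draw]
  REPEAT 4 [
    -- iteration 1/4 --
    PD: pen down
    PD: pen down
    FD 16: (111.966,-122.966) -> (123.279,-134.279) [heading=315, draw]
    -- iteration 2/4 --
    PD: pen down
    PD: pen down
    FD 16: (123.279,-134.279) -> (134.593,-145.593) [heading=315, draw]
    -- iteration 3/4 --
    PD: pen down
    PD: pen down
    FD 16: (134.593,-145.593) -> (145.907,-156.907) [heading=315, draw]
    -- iteration 4/4 --
    PD: pen down
    PD: pen down
    FD 16: (145.907,-156.907) -> (157.22,-168.22) [heading=315, draw]
  ]
]
Final: pos=(157.22,-168.22), heading=315, 18 segment(s) drawn

Segment lengths:
  seg 1: (-4,-7) -> (3.778,-14.778), length = 11
  seg 2: (3.778,-14.778) -> (4.485,-15.485), length = 1
  seg 3: (4.485,-15.485) -> (15.799,-26.799), length = 16
  seg 4: (15.799,-26.799) -> (27.113,-38.113), length = 16
  seg 5: (27.113,-38.113) -> (38.426,-49.426), length = 16
  seg 6: (38.426,-49.426) -> (49.74,-60.74), length = 16
  seg 7: (49.74,-60.74) -> (57.518,-68.518), length = 11
  seg 8: (57.518,-68.518) -> (58.225,-69.225), length = 1
  seg 9: (58.225,-69.225) -> (69.539,-80.539), length = 16
  seg 10: (69.539,-80.539) -> (80.853,-91.853), length = 16
  seg 11: (80.853,-91.853) -> (92.167,-103.167), length = 16
  seg 12: (92.167,-103.167) -> (103.48,-114.48), length = 16
  seg 13: (103.48,-114.48) -> (111.258,-122.258), length = 11
  seg 14: (111.258,-122.258) -> (111.966,-122.966), length = 1
  seg 15: (111.966,-122.966) -> (123.279,-134.279), length = 16
  seg 16: (123.279,-134.279) -> (134.593,-145.593), length = 16
  seg 17: (134.593,-145.593) -> (145.907,-156.907), length = 16
  seg 18: (145.907,-156.907) -> (157.22,-168.22), length = 16
Total = 228

Answer: 228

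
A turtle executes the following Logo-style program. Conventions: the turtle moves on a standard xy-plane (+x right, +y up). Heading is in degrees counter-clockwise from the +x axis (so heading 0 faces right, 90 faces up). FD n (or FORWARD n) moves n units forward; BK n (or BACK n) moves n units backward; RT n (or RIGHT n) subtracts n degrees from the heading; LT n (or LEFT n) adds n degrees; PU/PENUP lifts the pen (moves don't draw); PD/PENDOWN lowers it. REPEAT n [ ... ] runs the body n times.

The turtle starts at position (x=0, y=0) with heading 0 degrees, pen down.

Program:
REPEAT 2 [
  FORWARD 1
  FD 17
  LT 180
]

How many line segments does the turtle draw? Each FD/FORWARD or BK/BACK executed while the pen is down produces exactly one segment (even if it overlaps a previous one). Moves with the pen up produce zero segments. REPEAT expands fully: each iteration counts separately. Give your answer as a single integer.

Answer: 4

Derivation:
Executing turtle program step by step:
Start: pos=(0,0), heading=0, pen down
REPEAT 2 [
  -- iteration 1/2 --
  FD 1: (0,0) -> (1,0) [heading=0, draw]
  FD 17: (1,0) -> (18,0) [heading=0, draw]
  LT 180: heading 0 -> 180
  -- iteration 2/2 --
  FD 1: (18,0) -> (17,0) [heading=180, draw]
  FD 17: (17,0) -> (0,0) [heading=180, draw]
  LT 180: heading 180 -> 0
]
Final: pos=(0,0), heading=0, 4 segment(s) drawn
Segments drawn: 4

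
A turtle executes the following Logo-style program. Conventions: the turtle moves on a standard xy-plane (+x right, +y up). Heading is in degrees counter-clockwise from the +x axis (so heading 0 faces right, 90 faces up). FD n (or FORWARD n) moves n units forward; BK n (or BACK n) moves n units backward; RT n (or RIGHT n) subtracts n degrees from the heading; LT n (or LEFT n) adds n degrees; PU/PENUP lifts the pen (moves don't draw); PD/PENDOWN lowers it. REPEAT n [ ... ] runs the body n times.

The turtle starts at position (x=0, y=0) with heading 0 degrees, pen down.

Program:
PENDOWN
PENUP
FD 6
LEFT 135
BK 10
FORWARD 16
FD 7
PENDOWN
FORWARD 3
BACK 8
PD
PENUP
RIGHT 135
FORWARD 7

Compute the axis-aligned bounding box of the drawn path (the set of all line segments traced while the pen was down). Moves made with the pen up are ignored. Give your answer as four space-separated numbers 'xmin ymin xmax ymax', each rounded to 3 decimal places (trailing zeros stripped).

Executing turtle program step by step:
Start: pos=(0,0), heading=0, pen down
PD: pen down
PU: pen up
FD 6: (0,0) -> (6,0) [heading=0, move]
LT 135: heading 0 -> 135
BK 10: (6,0) -> (13.071,-7.071) [heading=135, move]
FD 16: (13.071,-7.071) -> (1.757,4.243) [heading=135, move]
FD 7: (1.757,4.243) -> (-3.192,9.192) [heading=135, move]
PD: pen down
FD 3: (-3.192,9.192) -> (-5.314,11.314) [heading=135, draw]
BK 8: (-5.314,11.314) -> (0.343,5.657) [heading=135, draw]
PD: pen down
PU: pen up
RT 135: heading 135 -> 0
FD 7: (0.343,5.657) -> (7.343,5.657) [heading=0, move]
Final: pos=(7.343,5.657), heading=0, 2 segment(s) drawn

Segment endpoints: x in {-5.314, -3.192, 0.343}, y in {5.657, 9.192, 11.314}
xmin=-5.314, ymin=5.657, xmax=0.343, ymax=11.314

Answer: -5.314 5.657 0.343 11.314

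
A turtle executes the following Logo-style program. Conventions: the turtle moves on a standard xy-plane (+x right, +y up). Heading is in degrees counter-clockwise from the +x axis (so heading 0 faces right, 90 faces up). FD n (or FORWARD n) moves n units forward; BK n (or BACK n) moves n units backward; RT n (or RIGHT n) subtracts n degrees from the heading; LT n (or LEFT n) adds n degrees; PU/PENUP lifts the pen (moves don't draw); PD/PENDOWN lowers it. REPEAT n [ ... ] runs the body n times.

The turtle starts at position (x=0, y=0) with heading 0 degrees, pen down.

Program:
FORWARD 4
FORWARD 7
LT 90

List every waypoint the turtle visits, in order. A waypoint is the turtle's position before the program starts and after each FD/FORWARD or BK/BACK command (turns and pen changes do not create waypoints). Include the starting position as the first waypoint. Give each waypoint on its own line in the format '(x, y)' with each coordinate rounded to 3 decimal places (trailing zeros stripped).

Answer: (0, 0)
(4, 0)
(11, 0)

Derivation:
Executing turtle program step by step:
Start: pos=(0,0), heading=0, pen down
FD 4: (0,0) -> (4,0) [heading=0, draw]
FD 7: (4,0) -> (11,0) [heading=0, draw]
LT 90: heading 0 -> 90
Final: pos=(11,0), heading=90, 2 segment(s) drawn
Waypoints (3 total):
(0, 0)
(4, 0)
(11, 0)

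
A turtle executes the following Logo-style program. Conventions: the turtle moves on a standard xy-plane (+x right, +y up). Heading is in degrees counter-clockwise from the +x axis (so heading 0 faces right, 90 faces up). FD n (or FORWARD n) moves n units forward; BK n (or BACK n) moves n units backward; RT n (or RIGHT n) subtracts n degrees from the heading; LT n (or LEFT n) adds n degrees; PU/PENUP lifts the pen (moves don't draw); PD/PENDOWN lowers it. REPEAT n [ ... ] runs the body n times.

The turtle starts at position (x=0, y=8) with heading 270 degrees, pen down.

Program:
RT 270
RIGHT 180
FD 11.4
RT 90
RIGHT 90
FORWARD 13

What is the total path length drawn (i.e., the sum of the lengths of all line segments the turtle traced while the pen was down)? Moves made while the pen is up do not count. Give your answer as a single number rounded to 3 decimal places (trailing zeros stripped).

Executing turtle program step by step:
Start: pos=(0,8), heading=270, pen down
RT 270: heading 270 -> 0
RT 180: heading 0 -> 180
FD 11.4: (0,8) -> (-11.4,8) [heading=180, draw]
RT 90: heading 180 -> 90
RT 90: heading 90 -> 0
FD 13: (-11.4,8) -> (1.6,8) [heading=0, draw]
Final: pos=(1.6,8), heading=0, 2 segment(s) drawn

Segment lengths:
  seg 1: (0,8) -> (-11.4,8), length = 11.4
  seg 2: (-11.4,8) -> (1.6,8), length = 13
Total = 24.4

Answer: 24.4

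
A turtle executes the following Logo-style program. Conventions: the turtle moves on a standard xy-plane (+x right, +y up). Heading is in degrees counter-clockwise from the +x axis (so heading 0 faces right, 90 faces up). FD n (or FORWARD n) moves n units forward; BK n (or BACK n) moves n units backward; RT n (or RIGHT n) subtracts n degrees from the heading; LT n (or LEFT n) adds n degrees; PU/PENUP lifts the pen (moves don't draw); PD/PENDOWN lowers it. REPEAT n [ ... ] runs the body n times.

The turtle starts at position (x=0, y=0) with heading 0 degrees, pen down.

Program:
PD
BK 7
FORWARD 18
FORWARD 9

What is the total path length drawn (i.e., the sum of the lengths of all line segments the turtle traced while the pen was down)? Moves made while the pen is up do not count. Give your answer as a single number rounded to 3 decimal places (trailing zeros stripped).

Answer: 34

Derivation:
Executing turtle program step by step:
Start: pos=(0,0), heading=0, pen down
PD: pen down
BK 7: (0,0) -> (-7,0) [heading=0, draw]
FD 18: (-7,0) -> (11,0) [heading=0, draw]
FD 9: (11,0) -> (20,0) [heading=0, draw]
Final: pos=(20,0), heading=0, 3 segment(s) drawn

Segment lengths:
  seg 1: (0,0) -> (-7,0), length = 7
  seg 2: (-7,0) -> (11,0), length = 18
  seg 3: (11,0) -> (20,0), length = 9
Total = 34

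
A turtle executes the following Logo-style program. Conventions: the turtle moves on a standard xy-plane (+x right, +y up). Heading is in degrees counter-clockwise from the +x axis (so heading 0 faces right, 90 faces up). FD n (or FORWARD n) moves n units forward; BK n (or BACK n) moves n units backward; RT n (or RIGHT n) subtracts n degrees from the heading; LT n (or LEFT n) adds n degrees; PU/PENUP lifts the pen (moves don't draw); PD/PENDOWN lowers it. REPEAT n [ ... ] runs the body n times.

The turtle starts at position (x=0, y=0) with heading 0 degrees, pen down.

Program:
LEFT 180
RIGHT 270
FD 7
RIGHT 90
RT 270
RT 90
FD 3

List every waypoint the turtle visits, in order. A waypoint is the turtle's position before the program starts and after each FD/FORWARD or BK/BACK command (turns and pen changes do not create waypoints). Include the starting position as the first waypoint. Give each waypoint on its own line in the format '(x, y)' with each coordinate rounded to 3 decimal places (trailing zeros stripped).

Executing turtle program step by step:
Start: pos=(0,0), heading=0, pen down
LT 180: heading 0 -> 180
RT 270: heading 180 -> 270
FD 7: (0,0) -> (0,-7) [heading=270, draw]
RT 90: heading 270 -> 180
RT 270: heading 180 -> 270
RT 90: heading 270 -> 180
FD 3: (0,-7) -> (-3,-7) [heading=180, draw]
Final: pos=(-3,-7), heading=180, 2 segment(s) drawn
Waypoints (3 total):
(0, 0)
(0, -7)
(-3, -7)

Answer: (0, 0)
(0, -7)
(-3, -7)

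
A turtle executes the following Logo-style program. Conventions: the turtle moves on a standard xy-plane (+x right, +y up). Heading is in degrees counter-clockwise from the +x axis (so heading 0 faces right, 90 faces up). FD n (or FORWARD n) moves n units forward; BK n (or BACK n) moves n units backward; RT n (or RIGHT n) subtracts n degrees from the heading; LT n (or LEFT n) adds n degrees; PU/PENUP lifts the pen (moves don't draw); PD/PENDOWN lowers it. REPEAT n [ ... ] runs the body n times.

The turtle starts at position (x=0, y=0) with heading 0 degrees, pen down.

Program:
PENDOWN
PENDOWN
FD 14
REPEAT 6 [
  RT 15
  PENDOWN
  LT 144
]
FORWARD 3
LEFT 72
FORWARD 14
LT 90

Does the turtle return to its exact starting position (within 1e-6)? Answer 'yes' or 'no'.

Answer: no

Derivation:
Executing turtle program step by step:
Start: pos=(0,0), heading=0, pen down
PD: pen down
PD: pen down
FD 14: (0,0) -> (14,0) [heading=0, draw]
REPEAT 6 [
  -- iteration 1/6 --
  RT 15: heading 0 -> 345
  PD: pen down
  LT 144: heading 345 -> 129
  -- iteration 2/6 --
  RT 15: heading 129 -> 114
  PD: pen down
  LT 144: heading 114 -> 258
  -- iteration 3/6 --
  RT 15: heading 258 -> 243
  PD: pen down
  LT 144: heading 243 -> 27
  -- iteration 4/6 --
  RT 15: heading 27 -> 12
  PD: pen down
  LT 144: heading 12 -> 156
  -- iteration 5/6 --
  RT 15: heading 156 -> 141
  PD: pen down
  LT 144: heading 141 -> 285
  -- iteration 6/6 --
  RT 15: heading 285 -> 270
  PD: pen down
  LT 144: heading 270 -> 54
]
FD 3: (14,0) -> (15.763,2.427) [heading=54, draw]
LT 72: heading 54 -> 126
FD 14: (15.763,2.427) -> (7.534,13.753) [heading=126, draw]
LT 90: heading 126 -> 216
Final: pos=(7.534,13.753), heading=216, 3 segment(s) drawn

Start position: (0, 0)
Final position: (7.534, 13.753)
Distance = 15.682; >= 1e-6 -> NOT closed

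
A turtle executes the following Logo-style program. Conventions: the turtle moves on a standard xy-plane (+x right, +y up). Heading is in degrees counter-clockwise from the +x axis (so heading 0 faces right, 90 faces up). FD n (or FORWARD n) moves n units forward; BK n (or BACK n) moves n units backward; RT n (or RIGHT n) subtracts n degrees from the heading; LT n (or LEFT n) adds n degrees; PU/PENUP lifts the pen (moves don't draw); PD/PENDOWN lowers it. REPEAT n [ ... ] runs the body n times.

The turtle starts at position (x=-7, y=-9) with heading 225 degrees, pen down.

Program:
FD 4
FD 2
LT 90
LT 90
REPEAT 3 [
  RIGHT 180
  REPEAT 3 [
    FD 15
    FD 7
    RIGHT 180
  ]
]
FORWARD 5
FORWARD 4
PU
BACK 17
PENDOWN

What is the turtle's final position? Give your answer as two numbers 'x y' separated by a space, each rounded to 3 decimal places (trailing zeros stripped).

Executing turtle program step by step:
Start: pos=(-7,-9), heading=225, pen down
FD 4: (-7,-9) -> (-9.828,-11.828) [heading=225, draw]
FD 2: (-9.828,-11.828) -> (-11.243,-13.243) [heading=225, draw]
LT 90: heading 225 -> 315
LT 90: heading 315 -> 45
REPEAT 3 [
  -- iteration 1/3 --
  RT 180: heading 45 -> 225
  REPEAT 3 [
    -- iteration 1/3 --
    FD 15: (-11.243,-13.243) -> (-21.849,-23.849) [heading=225, draw]
    FD 7: (-21.849,-23.849) -> (-26.799,-28.799) [heading=225, draw]
    RT 180: heading 225 -> 45
    -- iteration 2/3 --
    FD 15: (-26.799,-28.799) -> (-16.192,-18.192) [heading=45, draw]
    FD 7: (-16.192,-18.192) -> (-11.243,-13.243) [heading=45, draw]
    RT 180: heading 45 -> 225
    -- iteration 3/3 --
    FD 15: (-11.243,-13.243) -> (-21.849,-23.849) [heading=225, draw]
    FD 7: (-21.849,-23.849) -> (-26.799,-28.799) [heading=225, draw]
    RT 180: heading 225 -> 45
  ]
  -- iteration 2/3 --
  RT 180: heading 45 -> 225
  REPEAT 3 [
    -- iteration 1/3 --
    FD 15: (-26.799,-28.799) -> (-37.406,-39.406) [heading=225, draw]
    FD 7: (-37.406,-39.406) -> (-42.355,-44.355) [heading=225, draw]
    RT 180: heading 225 -> 45
    -- iteration 2/3 --
    FD 15: (-42.355,-44.355) -> (-31.749,-33.749) [heading=45, draw]
    FD 7: (-31.749,-33.749) -> (-26.799,-28.799) [heading=45, draw]
    RT 180: heading 45 -> 225
    -- iteration 3/3 --
    FD 15: (-26.799,-28.799) -> (-37.406,-39.406) [heading=225, draw]
    FD 7: (-37.406,-39.406) -> (-42.355,-44.355) [heading=225, draw]
    RT 180: heading 225 -> 45
  ]
  -- iteration 3/3 --
  RT 180: heading 45 -> 225
  REPEAT 3 [
    -- iteration 1/3 --
    FD 15: (-42.355,-44.355) -> (-52.962,-54.962) [heading=225, draw]
    FD 7: (-52.962,-54.962) -> (-57.912,-59.912) [heading=225, draw]
    RT 180: heading 225 -> 45
    -- iteration 2/3 --
    FD 15: (-57.912,-59.912) -> (-47.305,-49.305) [heading=45, draw]
    FD 7: (-47.305,-49.305) -> (-42.355,-44.355) [heading=45, draw]
    RT 180: heading 45 -> 225
    -- iteration 3/3 --
    FD 15: (-42.355,-44.355) -> (-52.962,-54.962) [heading=225, draw]
    FD 7: (-52.962,-54.962) -> (-57.912,-59.912) [heading=225, draw]
    RT 180: heading 225 -> 45
  ]
]
FD 5: (-57.912,-59.912) -> (-54.376,-56.376) [heading=45, draw]
FD 4: (-54.376,-56.376) -> (-51.548,-53.548) [heading=45, draw]
PU: pen up
BK 17: (-51.548,-53.548) -> (-63.569,-65.569) [heading=45, move]
PD: pen down
Final: pos=(-63.569,-65.569), heading=45, 22 segment(s) drawn

Answer: -63.569 -65.569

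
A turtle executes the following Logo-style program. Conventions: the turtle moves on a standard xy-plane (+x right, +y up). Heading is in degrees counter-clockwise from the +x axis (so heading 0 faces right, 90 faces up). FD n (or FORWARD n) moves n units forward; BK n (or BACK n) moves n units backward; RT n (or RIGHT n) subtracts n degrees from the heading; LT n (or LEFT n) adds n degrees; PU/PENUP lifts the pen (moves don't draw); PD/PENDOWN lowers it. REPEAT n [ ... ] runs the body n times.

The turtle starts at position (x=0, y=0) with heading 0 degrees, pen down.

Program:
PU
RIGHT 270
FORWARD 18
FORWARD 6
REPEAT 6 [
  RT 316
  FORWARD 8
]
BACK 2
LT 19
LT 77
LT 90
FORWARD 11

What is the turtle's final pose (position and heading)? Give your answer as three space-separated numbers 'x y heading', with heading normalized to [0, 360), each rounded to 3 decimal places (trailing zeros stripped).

Executing turtle program step by step:
Start: pos=(0,0), heading=0, pen down
PU: pen up
RT 270: heading 0 -> 90
FD 18: (0,0) -> (0,18) [heading=90, move]
FD 6: (0,18) -> (0,24) [heading=90, move]
REPEAT 6 [
  -- iteration 1/6 --
  RT 316: heading 90 -> 134
  FD 8: (0,24) -> (-5.557,29.755) [heading=134, move]
  -- iteration 2/6 --
  RT 316: heading 134 -> 178
  FD 8: (-5.557,29.755) -> (-13.552,30.034) [heading=178, move]
  -- iteration 3/6 --
  RT 316: heading 178 -> 222
  FD 8: (-13.552,30.034) -> (-19.498,24.681) [heading=222, move]
  -- iteration 4/6 --
  RT 316: heading 222 -> 266
  FD 8: (-19.498,24.681) -> (-20.056,16.7) [heading=266, move]
  -- iteration 5/6 --
  RT 316: heading 266 -> 310
  FD 8: (-20.056,16.7) -> (-14.913,10.572) [heading=310, move]
  -- iteration 6/6 --
  RT 316: heading 310 -> 354
  FD 8: (-14.913,10.572) -> (-6.957,9.736) [heading=354, move]
]
BK 2: (-6.957,9.736) -> (-8.946,9.945) [heading=354, move]
LT 19: heading 354 -> 13
LT 77: heading 13 -> 90
LT 90: heading 90 -> 180
FD 11: (-8.946,9.945) -> (-19.946,9.945) [heading=180, move]
Final: pos=(-19.946,9.945), heading=180, 0 segment(s) drawn

Answer: -19.946 9.945 180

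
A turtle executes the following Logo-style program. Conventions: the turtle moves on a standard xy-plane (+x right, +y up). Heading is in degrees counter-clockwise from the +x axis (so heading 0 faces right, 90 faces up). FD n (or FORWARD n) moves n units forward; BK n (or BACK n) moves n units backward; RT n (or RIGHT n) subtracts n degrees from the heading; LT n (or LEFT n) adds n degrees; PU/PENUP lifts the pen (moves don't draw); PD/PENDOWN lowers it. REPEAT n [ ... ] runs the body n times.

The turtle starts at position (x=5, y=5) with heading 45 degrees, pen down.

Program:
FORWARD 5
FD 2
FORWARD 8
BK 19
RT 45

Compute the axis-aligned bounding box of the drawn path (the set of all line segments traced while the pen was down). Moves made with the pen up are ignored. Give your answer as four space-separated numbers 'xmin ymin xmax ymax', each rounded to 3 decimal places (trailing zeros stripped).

Executing turtle program step by step:
Start: pos=(5,5), heading=45, pen down
FD 5: (5,5) -> (8.536,8.536) [heading=45, draw]
FD 2: (8.536,8.536) -> (9.95,9.95) [heading=45, draw]
FD 8: (9.95,9.95) -> (15.607,15.607) [heading=45, draw]
BK 19: (15.607,15.607) -> (2.172,2.172) [heading=45, draw]
RT 45: heading 45 -> 0
Final: pos=(2.172,2.172), heading=0, 4 segment(s) drawn

Segment endpoints: x in {2.172, 5, 8.536, 9.95, 15.607}, y in {2.172, 5, 8.536, 9.95, 15.607}
xmin=2.172, ymin=2.172, xmax=15.607, ymax=15.607

Answer: 2.172 2.172 15.607 15.607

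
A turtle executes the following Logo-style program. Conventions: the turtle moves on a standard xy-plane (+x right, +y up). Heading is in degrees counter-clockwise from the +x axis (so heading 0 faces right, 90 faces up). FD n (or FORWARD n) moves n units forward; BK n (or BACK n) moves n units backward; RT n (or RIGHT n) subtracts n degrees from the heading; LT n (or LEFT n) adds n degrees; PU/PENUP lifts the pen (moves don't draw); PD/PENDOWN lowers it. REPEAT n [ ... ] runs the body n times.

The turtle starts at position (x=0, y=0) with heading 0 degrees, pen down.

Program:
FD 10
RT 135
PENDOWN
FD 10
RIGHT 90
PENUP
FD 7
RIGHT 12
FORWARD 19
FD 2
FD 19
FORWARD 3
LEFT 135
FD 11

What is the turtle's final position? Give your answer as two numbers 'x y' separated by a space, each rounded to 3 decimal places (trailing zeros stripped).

Executing turtle program step by step:
Start: pos=(0,0), heading=0, pen down
FD 10: (0,0) -> (10,0) [heading=0, draw]
RT 135: heading 0 -> 225
PD: pen down
FD 10: (10,0) -> (2.929,-7.071) [heading=225, draw]
RT 90: heading 225 -> 135
PU: pen up
FD 7: (2.929,-7.071) -> (-2.021,-2.121) [heading=135, move]
RT 12: heading 135 -> 123
FD 19: (-2.021,-2.121) -> (-12.369,13.813) [heading=123, move]
FD 2: (-12.369,13.813) -> (-13.458,15.491) [heading=123, move]
FD 19: (-13.458,15.491) -> (-23.806,31.426) [heading=123, move]
FD 3: (-23.806,31.426) -> (-25.44,33.942) [heading=123, move]
LT 135: heading 123 -> 258
FD 11: (-25.44,33.942) -> (-27.727,23.182) [heading=258, move]
Final: pos=(-27.727,23.182), heading=258, 2 segment(s) drawn

Answer: -27.727 23.182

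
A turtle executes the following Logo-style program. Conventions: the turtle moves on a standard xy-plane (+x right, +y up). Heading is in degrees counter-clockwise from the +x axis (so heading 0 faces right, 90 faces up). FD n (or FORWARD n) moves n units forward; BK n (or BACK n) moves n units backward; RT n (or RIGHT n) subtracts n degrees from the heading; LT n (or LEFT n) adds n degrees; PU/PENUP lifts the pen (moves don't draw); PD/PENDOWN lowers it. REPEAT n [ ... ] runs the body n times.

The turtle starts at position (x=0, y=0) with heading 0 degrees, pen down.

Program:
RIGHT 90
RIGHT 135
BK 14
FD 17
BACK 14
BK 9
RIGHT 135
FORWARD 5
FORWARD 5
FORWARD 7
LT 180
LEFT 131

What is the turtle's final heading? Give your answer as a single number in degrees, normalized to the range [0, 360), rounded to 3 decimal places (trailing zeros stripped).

Executing turtle program step by step:
Start: pos=(0,0), heading=0, pen down
RT 90: heading 0 -> 270
RT 135: heading 270 -> 135
BK 14: (0,0) -> (9.899,-9.899) [heading=135, draw]
FD 17: (9.899,-9.899) -> (-2.121,2.121) [heading=135, draw]
BK 14: (-2.121,2.121) -> (7.778,-7.778) [heading=135, draw]
BK 9: (7.778,-7.778) -> (14.142,-14.142) [heading=135, draw]
RT 135: heading 135 -> 0
FD 5: (14.142,-14.142) -> (19.142,-14.142) [heading=0, draw]
FD 5: (19.142,-14.142) -> (24.142,-14.142) [heading=0, draw]
FD 7: (24.142,-14.142) -> (31.142,-14.142) [heading=0, draw]
LT 180: heading 0 -> 180
LT 131: heading 180 -> 311
Final: pos=(31.142,-14.142), heading=311, 7 segment(s) drawn

Answer: 311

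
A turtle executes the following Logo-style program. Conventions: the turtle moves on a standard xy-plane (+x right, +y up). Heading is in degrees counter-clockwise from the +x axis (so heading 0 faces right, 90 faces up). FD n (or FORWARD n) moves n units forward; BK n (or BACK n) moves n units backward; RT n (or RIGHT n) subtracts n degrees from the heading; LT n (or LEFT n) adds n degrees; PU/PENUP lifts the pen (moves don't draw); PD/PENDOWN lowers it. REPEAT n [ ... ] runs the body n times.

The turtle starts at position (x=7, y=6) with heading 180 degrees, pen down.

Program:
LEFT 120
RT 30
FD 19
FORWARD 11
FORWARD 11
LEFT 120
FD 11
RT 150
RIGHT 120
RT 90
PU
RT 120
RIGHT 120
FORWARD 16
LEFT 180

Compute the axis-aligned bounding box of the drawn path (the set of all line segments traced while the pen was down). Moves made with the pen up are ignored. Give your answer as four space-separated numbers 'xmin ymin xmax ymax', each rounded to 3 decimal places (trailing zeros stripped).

Executing turtle program step by step:
Start: pos=(7,6), heading=180, pen down
LT 120: heading 180 -> 300
RT 30: heading 300 -> 270
FD 19: (7,6) -> (7,-13) [heading=270, draw]
FD 11: (7,-13) -> (7,-24) [heading=270, draw]
FD 11: (7,-24) -> (7,-35) [heading=270, draw]
LT 120: heading 270 -> 30
FD 11: (7,-35) -> (16.526,-29.5) [heading=30, draw]
RT 150: heading 30 -> 240
RT 120: heading 240 -> 120
RT 90: heading 120 -> 30
PU: pen up
RT 120: heading 30 -> 270
RT 120: heading 270 -> 150
FD 16: (16.526,-29.5) -> (2.67,-21.5) [heading=150, move]
LT 180: heading 150 -> 330
Final: pos=(2.67,-21.5), heading=330, 4 segment(s) drawn

Segment endpoints: x in {7, 7, 7, 7, 16.526}, y in {-35, -29.5, -24, -13, 6}
xmin=7, ymin=-35, xmax=16.526, ymax=6

Answer: 7 -35 16.526 6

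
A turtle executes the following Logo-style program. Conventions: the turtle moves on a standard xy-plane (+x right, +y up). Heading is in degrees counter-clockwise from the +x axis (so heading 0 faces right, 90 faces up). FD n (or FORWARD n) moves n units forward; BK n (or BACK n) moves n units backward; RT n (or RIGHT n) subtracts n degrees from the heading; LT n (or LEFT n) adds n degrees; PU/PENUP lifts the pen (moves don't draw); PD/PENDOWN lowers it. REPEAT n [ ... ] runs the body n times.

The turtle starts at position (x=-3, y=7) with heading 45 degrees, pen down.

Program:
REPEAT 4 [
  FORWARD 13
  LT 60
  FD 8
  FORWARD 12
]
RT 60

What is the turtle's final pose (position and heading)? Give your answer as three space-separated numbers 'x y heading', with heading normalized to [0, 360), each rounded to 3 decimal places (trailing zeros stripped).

Answer: -52.382 13.956 225

Derivation:
Executing turtle program step by step:
Start: pos=(-3,7), heading=45, pen down
REPEAT 4 [
  -- iteration 1/4 --
  FD 13: (-3,7) -> (6.192,16.192) [heading=45, draw]
  LT 60: heading 45 -> 105
  FD 8: (6.192,16.192) -> (4.122,23.92) [heading=105, draw]
  FD 12: (4.122,23.92) -> (1.016,35.511) [heading=105, draw]
  -- iteration 2/4 --
  FD 13: (1.016,35.511) -> (-2.349,48.068) [heading=105, draw]
  LT 60: heading 105 -> 165
  FD 8: (-2.349,48.068) -> (-10.076,50.138) [heading=165, draw]
  FD 12: (-10.076,50.138) -> (-21.667,53.244) [heading=165, draw]
  -- iteration 3/4 --
  FD 13: (-21.667,53.244) -> (-34.224,56.609) [heading=165, draw]
  LT 60: heading 165 -> 225
  FD 8: (-34.224,56.609) -> (-39.881,50.952) [heading=225, draw]
  FD 12: (-39.881,50.952) -> (-48.366,42.467) [heading=225, draw]
  -- iteration 4/4 --
  FD 13: (-48.366,42.467) -> (-57.559,33.274) [heading=225, draw]
  LT 60: heading 225 -> 285
  FD 8: (-57.559,33.274) -> (-55.488,25.547) [heading=285, draw]
  FD 12: (-55.488,25.547) -> (-52.382,13.956) [heading=285, draw]
]
RT 60: heading 285 -> 225
Final: pos=(-52.382,13.956), heading=225, 12 segment(s) drawn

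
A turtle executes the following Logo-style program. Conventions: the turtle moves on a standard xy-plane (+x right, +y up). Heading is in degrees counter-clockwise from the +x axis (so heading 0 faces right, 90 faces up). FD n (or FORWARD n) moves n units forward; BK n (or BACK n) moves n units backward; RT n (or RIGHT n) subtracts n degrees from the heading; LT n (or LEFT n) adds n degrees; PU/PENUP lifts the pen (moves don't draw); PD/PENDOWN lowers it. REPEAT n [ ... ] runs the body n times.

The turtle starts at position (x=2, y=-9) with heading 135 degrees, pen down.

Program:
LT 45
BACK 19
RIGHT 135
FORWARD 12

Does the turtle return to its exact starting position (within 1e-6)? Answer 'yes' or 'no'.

Answer: no

Derivation:
Executing turtle program step by step:
Start: pos=(2,-9), heading=135, pen down
LT 45: heading 135 -> 180
BK 19: (2,-9) -> (21,-9) [heading=180, draw]
RT 135: heading 180 -> 45
FD 12: (21,-9) -> (29.485,-0.515) [heading=45, draw]
Final: pos=(29.485,-0.515), heading=45, 2 segment(s) drawn

Start position: (2, -9)
Final position: (29.485, -0.515)
Distance = 28.765; >= 1e-6 -> NOT closed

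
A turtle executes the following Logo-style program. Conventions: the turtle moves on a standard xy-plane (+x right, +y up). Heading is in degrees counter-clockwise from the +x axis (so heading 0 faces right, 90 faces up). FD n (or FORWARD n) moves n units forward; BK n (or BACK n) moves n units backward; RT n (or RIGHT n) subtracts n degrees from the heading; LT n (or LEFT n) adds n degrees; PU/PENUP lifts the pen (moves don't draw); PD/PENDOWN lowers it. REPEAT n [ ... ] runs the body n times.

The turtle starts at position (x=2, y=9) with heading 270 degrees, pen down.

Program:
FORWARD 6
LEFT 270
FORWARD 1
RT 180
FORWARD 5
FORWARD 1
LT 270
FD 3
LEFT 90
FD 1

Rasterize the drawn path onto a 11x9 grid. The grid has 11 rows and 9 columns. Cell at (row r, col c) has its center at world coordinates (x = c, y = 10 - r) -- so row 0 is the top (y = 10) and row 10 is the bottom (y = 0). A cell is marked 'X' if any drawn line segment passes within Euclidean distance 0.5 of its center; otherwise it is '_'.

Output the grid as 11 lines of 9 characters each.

Answer: _________
__X______
__X______
__X______
__X______
__X______
__X______
_XXXXXXX_
_______X_
_______X_
_______XX

Derivation:
Segment 0: (2,9) -> (2,3)
Segment 1: (2,3) -> (1,3)
Segment 2: (1,3) -> (6,3)
Segment 3: (6,3) -> (7,3)
Segment 4: (7,3) -> (7,-0)
Segment 5: (7,-0) -> (8,-0)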